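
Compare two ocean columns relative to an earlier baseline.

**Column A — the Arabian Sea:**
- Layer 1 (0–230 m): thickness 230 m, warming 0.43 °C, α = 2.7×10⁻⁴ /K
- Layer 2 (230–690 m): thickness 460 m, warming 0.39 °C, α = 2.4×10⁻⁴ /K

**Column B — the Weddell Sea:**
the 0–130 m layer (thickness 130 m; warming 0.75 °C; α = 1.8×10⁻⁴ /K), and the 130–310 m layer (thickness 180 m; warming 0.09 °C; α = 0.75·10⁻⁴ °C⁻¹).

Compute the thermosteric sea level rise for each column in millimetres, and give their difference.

Δh_A ≈ 70 mm, Δh_B ≈ 19 mm; difference ≈ 51 mm

A 230 × 2.7×10⁻⁴ × 0.43 = 0.026703 m
A Layer 2: 2.4×10⁻⁴ × 460 × 0.39 = 0.043056 m
A total: 0.069759 m
B 0–130 m: 1.8×10⁻⁴ × 0.75 × 130 = 0.01755 m
B 0.09 × 0.75×10⁻⁴ × 180 = 0.001215 m
B total: 0.018765 m
Difference: 0.069759 − 0.018765 = 0.050994 m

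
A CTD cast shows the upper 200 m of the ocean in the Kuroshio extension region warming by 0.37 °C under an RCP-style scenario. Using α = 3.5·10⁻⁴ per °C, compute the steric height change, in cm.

2.59 cm of thermosteric rise

Δh = αΔT·H = 3.5×10⁻⁴ × 0.37 × 200 = 0.02590 m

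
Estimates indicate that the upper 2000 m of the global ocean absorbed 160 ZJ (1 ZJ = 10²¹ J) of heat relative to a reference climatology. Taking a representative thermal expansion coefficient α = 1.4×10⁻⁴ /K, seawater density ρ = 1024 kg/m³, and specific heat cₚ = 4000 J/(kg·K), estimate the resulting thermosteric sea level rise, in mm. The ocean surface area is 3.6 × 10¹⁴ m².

Per unit area: Q = 160×10²¹ / (3.6×10¹⁴) ≈ 4.444×10⁸ J/m²
Δh = αQ/(ρcₚ) = 1.4×10⁻⁴ × 4.444×10⁸ / (1024 × 4000) ≈ 0.015189 m

15.2 mm of thermosteric rise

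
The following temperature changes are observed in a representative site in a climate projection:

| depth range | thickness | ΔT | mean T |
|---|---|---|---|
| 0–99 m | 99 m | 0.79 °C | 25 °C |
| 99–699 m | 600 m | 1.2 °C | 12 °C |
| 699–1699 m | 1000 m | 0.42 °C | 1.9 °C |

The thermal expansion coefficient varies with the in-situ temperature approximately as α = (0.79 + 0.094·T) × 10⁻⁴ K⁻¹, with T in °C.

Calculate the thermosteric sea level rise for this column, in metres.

Layer 1: α = (0.79 + 0.094×25)×10⁻⁴ = 3.14×10⁻⁴ K⁻¹
Layer 2: α = (0.79 + 0.094×12)×10⁻⁴ = 1.918×10⁻⁴ K⁻¹
Layer 3: α = (0.79 + 0.094×1.9)×10⁻⁴ = 0.9686×10⁻⁴ K⁻¹
Layer 1: 99 × 0.79 × 3.14×10⁻⁴ = 0.02455794 m
1.2 × 600 × 1.918×10⁻⁴ = 0.138096 m
0.42 × 1000 × 0.9686×10⁻⁴ = 0.0406812 m
Δh = 0.02455794 + 0.138096 + 0.0406812 = 0.20333514 m

Δh ≈ 0.203 m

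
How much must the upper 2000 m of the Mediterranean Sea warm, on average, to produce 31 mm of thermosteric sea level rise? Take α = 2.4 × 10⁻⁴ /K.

ΔT = Δh/(αH) = 0.031 / (2.4×10⁻⁴ × 2000) ≈ 0.06458 K

about 0.065 K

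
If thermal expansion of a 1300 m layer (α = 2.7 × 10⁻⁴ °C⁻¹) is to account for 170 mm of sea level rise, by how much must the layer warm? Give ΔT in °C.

ΔT = Δh/(αH) = 0.17 / (2.7×10⁻⁴ × 1300) ≈ 0.4843 °C

about 0.484 °C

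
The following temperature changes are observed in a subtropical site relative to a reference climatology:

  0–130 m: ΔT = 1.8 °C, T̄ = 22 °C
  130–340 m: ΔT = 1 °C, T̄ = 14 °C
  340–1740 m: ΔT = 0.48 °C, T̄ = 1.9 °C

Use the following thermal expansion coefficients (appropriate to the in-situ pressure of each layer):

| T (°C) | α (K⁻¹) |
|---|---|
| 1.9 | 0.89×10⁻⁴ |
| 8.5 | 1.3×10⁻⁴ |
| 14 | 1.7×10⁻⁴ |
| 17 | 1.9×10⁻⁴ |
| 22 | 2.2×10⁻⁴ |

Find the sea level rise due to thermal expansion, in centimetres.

14.7 cm

Layer 1 at 22 °C → α = 2.2×10⁻⁴ K⁻¹
Layer 2 at 14 °C → α = 1.7×10⁻⁴ K⁻¹
Layer 3 at 1.9 °C → α = 0.89×10⁻⁴ K⁻¹
2.2×10⁻⁴ × 130 × 1.8 = 0.05148 m
Layer 2: 1.7×10⁻⁴ × 210 × 1 = 0.03570 m
0.89×10⁻⁴ × 1400 × 0.48 = 0.059808 m
Δh = 0.05148 + 0.03570 + 0.059808 = 0.146988 m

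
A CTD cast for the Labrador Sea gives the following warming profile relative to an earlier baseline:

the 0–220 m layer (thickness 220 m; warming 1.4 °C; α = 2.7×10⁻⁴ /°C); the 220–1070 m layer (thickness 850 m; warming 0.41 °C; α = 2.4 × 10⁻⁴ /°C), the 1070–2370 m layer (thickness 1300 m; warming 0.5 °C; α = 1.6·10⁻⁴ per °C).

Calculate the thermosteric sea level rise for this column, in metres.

Layer 1: 220 × 2.7×10⁻⁴ × 1.4 = 0.08316 m
Layer 2: 0.41 × 850 × 2.4×10⁻⁴ = 0.08364 m
Layer 3: 1.6×10⁻⁴ × 1300 × 0.5 = 0.10400 m
Δh = 0.08316 + 0.08364 + 0.10400 = 0.27080 m ≈ 0.271 m

about 0.271 m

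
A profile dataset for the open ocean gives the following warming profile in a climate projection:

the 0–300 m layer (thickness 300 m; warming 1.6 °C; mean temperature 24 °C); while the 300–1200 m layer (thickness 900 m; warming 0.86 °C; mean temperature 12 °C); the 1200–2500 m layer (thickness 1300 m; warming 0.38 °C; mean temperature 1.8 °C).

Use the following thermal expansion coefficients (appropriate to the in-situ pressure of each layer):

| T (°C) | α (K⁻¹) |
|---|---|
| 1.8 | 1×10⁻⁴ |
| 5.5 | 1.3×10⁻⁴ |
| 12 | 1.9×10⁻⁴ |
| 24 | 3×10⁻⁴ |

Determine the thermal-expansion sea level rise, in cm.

Layer 1 at 24 °C → α = 3×10⁻⁴ K⁻¹
Layer 2 at 12 °C → α = 1.9×10⁻⁴ K⁻¹
Layer 3 at 1.8 °C → α = 1×10⁻⁴ K⁻¹
Layer 1: 1.6 × 300 × 3×10⁻⁴ = 0.14400 m
1.9×10⁻⁴ × 0.86 × 900 = 0.14706 m
1×10⁻⁴ × 0.38 × 1300 = 0.04940 m
Δh = 0.14400 + 0.14706 + 0.04940 = 0.34046 m

about 34 cm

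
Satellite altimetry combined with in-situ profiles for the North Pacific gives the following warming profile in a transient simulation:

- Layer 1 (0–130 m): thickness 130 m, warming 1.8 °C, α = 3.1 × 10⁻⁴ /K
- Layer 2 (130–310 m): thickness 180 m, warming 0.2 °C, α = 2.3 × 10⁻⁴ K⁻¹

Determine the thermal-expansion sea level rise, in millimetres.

Δh = 80.8 mm

3.1×10⁻⁴ × 130 × 1.8 = 0.07254 m
130–310 m: 2.3×10⁻⁴ × 180 × 0.2 = 0.00828 m
Δh = 0.07254 + 0.00828 = 0.08082 m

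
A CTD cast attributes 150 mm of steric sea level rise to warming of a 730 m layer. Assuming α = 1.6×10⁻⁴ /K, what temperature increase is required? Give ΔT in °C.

1.28 °C

ΔT = Δh/(αH) = 0.15 / (1.6×10⁻⁴ × 730) ≈ 1.284 °C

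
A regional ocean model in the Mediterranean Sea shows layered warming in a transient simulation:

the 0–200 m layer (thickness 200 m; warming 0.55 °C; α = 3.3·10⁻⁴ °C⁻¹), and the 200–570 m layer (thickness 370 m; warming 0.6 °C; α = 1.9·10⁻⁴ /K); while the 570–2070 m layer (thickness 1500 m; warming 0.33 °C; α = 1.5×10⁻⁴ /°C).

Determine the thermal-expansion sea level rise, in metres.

Δh = 0.153 m

0–200 m: 200 × 3.3×10⁻⁴ × 0.55 = 0.03630 m
Layer 2: 370 × 0.6 × 1.9×10⁻⁴ = 0.04218 m
570–2070 m: 0.33 × 1500 × 1.5×10⁻⁴ = 0.07425 m
Δh = 0.03630 + 0.04218 + 0.07425 = 0.15273 m ≈ 0.153 m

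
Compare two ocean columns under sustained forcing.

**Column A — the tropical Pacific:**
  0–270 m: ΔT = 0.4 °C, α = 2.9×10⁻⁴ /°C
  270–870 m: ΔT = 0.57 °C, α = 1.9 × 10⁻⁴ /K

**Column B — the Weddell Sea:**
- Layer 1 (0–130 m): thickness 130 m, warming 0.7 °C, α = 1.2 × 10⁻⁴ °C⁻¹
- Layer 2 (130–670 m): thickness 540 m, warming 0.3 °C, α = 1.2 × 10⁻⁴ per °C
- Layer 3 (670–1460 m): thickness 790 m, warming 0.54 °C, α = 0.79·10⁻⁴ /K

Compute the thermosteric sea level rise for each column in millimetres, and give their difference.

A 0.4 × 2.9×10⁻⁴ × 270 = 0.03132 m
A 0.57 × 600 × 1.9×10⁻⁴ = 0.06498 m
A total: 0.09630 m
B Layer 1: 130 × 0.7 × 1.2×10⁻⁴ = 0.01092 m
B Layer 2: 0.3 × 540 × 1.2×10⁻⁴ = 0.01944 m
B 0.79×10⁻⁴ × 790 × 0.54 = 0.0337014 m
B total: 0.0640614 m
Difference: 0.09630 − 0.0640614 = 0.0322386 m

A: 96 mm; B: 64 mm; difference 32 mm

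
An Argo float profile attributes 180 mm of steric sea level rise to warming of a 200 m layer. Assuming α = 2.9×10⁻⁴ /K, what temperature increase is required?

ΔT = Δh/(αH) = 0.18 / (2.9×10⁻⁴ × 200) ≈ 3.103 K

3.1 K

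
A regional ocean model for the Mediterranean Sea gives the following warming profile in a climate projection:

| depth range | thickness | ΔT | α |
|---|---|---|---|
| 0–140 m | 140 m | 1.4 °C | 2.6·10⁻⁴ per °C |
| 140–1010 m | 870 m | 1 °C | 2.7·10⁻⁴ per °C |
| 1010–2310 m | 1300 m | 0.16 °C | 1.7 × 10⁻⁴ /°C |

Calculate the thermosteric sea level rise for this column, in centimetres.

1.4 × 2.6×10⁻⁴ × 140 = 0.05096 m
140–1010 m: 2.7×10⁻⁴ × 1 × 870 = 0.23490 m
1010–2310 m: 1.7×10⁻⁴ × 1300 × 0.16 = 0.03536 m
Δh = 0.05096 + 0.23490 + 0.03536 = 0.32122 m

Δh = 32.1 cm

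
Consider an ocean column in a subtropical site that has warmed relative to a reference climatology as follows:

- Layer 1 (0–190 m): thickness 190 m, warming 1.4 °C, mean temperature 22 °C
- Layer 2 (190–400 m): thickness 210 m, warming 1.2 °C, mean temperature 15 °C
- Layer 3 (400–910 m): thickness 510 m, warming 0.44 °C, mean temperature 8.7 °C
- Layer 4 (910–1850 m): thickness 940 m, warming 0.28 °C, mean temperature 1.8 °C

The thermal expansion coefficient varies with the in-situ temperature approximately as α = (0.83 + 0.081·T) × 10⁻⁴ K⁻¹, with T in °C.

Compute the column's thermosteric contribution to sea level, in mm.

about 180 mm

Layer 1: α = (0.83 + 0.081×22)×10⁻⁴ = 2.612×10⁻⁴ K⁻¹
Layer 2: α = (0.83 + 0.081×15)×10⁻⁴ = 2.045×10⁻⁴ K⁻¹
Layer 3: α = (0.83 + 0.081×8.7)×10⁻⁴ = 1.5347×10⁻⁴ K⁻¹
Layer 4: α = (0.83 + 0.081×1.8)×10⁻⁴ = 0.9758×10⁻⁴ K⁻¹
0–190 m: 190 × 1.4 × 2.612×10⁻⁴ = 0.0694792 m
1.2 × 2.045×10⁻⁴ × 210 = 0.051534 m
1.5347×10⁻⁴ × 510 × 0.44 = 0.034438668 m
940 × 0.28 × 0.9758×10⁻⁴ = 0.025683056 m
Δh = 0.0694792 + 0.051534 + 0.034438668 + 0.025683056 = 0.181134924 m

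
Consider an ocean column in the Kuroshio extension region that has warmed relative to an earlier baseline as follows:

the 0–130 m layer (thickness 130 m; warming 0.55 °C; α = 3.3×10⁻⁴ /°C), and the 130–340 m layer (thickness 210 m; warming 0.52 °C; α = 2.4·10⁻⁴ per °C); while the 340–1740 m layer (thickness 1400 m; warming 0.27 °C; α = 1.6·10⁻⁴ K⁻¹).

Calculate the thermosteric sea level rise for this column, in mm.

110 mm

Layer 1: 0.55 × 130 × 3.3×10⁻⁴ = 0.023595 m
130–340 m: 210 × 2.4×10⁻⁴ × 0.52 = 0.026208 m
1.6×10⁻⁴ × 1400 × 0.27 = 0.06048 m
Δh = 0.023595 + 0.026208 + 0.06048 = 0.110283 m ≈ 110 mm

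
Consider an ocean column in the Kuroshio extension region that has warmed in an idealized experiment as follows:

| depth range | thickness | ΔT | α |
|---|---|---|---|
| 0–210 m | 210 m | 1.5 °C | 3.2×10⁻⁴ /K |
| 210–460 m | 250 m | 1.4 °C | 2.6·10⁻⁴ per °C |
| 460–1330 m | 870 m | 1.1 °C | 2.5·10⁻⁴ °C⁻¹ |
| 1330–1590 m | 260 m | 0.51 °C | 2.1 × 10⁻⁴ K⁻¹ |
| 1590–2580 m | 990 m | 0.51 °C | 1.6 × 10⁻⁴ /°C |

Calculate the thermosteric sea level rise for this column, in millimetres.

Δh ≈ 540 mm

Layer 1: 210 × 1.5 × 3.2×10⁻⁴ = 0.10080 m
210–460 m: 2.6×10⁻⁴ × 250 × 1.4 = 0.09100 m
460–1330 m: 1.1 × 2.5×10⁻⁴ × 870 = 0.23925 m
0.51 × 2.1×10⁻⁴ × 260 = 0.027846 m
1590–2580 m: 990 × 0.51 × 1.6×10⁻⁴ = 0.080784 m
Δh = 0.10080 + 0.09100 + 0.23925 + 0.027846 + 0.080784 = 0.53968 m ≈ 540 mm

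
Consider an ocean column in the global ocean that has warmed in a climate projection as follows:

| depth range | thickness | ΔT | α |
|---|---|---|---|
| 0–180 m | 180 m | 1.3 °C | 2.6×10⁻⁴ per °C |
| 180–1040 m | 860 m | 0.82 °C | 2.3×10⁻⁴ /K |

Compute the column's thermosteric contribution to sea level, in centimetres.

0–180 m: 1.3 × 2.6×10⁻⁴ × 180 = 0.06084 m
180–1040 m: 860 × 2.3×10⁻⁴ × 0.82 = 0.162196 m
Δh = 0.06084 + 0.162196 = 0.223036 m

Δh ≈ 22.3 cm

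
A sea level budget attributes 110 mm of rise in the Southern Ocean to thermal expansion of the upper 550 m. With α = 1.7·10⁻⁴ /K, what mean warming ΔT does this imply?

ΔT ≈ 1.18 °C

ΔT = Δh/(αH) = 0.11 / (1.7×10⁻⁴ × 550) ≈ 1.176 °C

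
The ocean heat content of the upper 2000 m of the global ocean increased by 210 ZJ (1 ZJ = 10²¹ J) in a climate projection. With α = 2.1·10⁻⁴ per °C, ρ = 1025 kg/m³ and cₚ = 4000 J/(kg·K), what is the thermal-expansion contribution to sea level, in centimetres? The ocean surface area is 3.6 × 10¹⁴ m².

Per unit area: Q = 210×10²¹ / (3.6×10¹⁴) ≈ 5.833×10⁸ J/m²
Δh = αQ/(ρcₚ) = 2.1×10⁻⁴ × 5.833×10⁸ / (1025 × 4000) ≈ 0.029876 m

2.99 cm of thermosteric rise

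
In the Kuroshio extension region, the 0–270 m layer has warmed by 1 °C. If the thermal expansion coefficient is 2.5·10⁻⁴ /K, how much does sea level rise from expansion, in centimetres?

Δh ≈ 6.8 cm

Δh = αΔT·H = 2.5×10⁻⁴ × 1 × 270 = 0.06750 m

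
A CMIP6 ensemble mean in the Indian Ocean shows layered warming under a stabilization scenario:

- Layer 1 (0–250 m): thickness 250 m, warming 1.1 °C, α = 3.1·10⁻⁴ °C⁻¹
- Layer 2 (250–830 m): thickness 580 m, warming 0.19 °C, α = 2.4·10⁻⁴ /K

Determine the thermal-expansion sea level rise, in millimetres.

112 mm of thermosteric rise

Layer 1: 1.1 × 250 × 3.1×10⁻⁴ = 0.08525 m
0.19 × 580 × 2.4×10⁻⁴ = 0.026448 m
Δh = 0.08525 + 0.026448 = 0.111698 m ≈ 112 mm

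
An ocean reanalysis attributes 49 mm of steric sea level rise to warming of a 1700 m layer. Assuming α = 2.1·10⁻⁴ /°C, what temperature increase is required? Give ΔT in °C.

0.14 °C

ΔT = Δh/(αH) = 0.049 / (2.1×10⁻⁴ × 1700) ≈ 0.1373 °C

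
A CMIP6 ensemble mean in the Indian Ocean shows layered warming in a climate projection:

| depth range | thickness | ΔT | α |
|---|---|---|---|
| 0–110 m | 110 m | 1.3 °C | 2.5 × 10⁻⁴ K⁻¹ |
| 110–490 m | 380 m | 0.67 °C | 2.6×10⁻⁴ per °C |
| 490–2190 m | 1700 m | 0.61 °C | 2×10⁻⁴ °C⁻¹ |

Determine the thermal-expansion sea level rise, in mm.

0–110 m: 1.3 × 110 × 2.5×10⁻⁴ = 0.03575 m
380 × 0.67 × 2.6×10⁻⁴ = 0.066196 m
490–2190 m: 1700 × 2×10⁻⁴ × 0.61 = 0.20740 m
Δh = 0.03575 + 0.066196 + 0.20740 = 0.309346 m

Δh ≈ 309 mm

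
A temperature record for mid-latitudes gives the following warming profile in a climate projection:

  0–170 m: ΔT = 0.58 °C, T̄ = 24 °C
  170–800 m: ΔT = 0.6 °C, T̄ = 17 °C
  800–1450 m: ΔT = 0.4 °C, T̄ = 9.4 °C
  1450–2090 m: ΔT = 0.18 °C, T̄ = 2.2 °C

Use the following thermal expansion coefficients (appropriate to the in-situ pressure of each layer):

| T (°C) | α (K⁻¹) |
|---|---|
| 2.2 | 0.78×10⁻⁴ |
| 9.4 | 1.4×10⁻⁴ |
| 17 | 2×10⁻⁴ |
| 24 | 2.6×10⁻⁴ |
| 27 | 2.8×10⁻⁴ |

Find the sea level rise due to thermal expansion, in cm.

Layer 1 at 24 °C → α = 2.6×10⁻⁴ K⁻¹
Layer 2 at 17 °C → α = 2×10⁻⁴ K⁻¹
Layer 3 at 9.4 °C → α = 1.4×10⁻⁴ K⁻¹
Layer 4 at 2.2 °C → α = 0.78×10⁻⁴ K⁻¹
Layer 1: 170 × 2.6×10⁻⁴ × 0.58 = 0.025636 m
170–800 m: 2×10⁻⁴ × 0.6 × 630 = 0.07560 m
800–1450 m: 0.4 × 1.4×10⁻⁴ × 650 = 0.03640 m
Layer 4: 640 × 0.78×10⁻⁴ × 0.18 = 0.0089856 m
Δh = 0.025636 + 0.07560 + 0.03640 + 0.0089856 = 0.1466216 m

about 14.7 cm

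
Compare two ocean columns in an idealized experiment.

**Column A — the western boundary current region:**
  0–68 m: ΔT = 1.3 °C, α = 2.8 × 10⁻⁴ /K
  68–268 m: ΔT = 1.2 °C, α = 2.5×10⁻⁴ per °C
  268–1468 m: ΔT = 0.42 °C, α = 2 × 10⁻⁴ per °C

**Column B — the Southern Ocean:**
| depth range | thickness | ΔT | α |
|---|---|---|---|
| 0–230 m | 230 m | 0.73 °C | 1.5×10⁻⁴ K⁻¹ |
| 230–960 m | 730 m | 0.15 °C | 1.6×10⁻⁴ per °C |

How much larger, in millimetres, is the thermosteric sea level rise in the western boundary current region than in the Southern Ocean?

143 mm larger

A 68 × 1.3 × 2.8×10⁻⁴ = 0.024752 m
A 200 × 1.2 × 2.5×10⁻⁴ = 0.06000 m
A 0.42 × 2×10⁻⁴ × 1200 = 0.10080 m
A total: 0.185552 m
B 0–230 m: 0.73 × 1.5×10⁻⁴ × 230 = 0.025185 m
B 230–960 m: 0.15 × 1.6×10⁻⁴ × 730 = 0.01752 m
B total: 0.042705 m
Difference: 0.185552 − 0.042705 = 0.142847 m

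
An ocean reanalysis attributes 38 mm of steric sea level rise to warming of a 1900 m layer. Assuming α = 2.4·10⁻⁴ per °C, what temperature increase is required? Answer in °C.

about 0.083 °C

ΔT = Δh/(αH) = 0.038 / (2.4×10⁻⁴ × 1900) ≈ 0.08333 °C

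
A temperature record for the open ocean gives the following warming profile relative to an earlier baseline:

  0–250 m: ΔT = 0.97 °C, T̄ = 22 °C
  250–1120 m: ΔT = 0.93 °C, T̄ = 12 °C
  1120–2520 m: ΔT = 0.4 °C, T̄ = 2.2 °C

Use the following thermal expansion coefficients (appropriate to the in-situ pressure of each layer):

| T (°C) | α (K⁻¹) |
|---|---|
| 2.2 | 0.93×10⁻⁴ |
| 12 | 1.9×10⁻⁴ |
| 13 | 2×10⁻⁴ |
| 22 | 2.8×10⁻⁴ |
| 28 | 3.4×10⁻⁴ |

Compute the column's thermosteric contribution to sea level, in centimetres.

27 cm of thermosteric rise

Layer 1 at 22 °C → α = 2.8×10⁻⁴ K⁻¹
Layer 2 at 12 °C → α = 1.9×10⁻⁴ K⁻¹
Layer 3 at 2.2 °C → α = 0.93×10⁻⁴ K⁻¹
2.8×10⁻⁴ × 250 × 0.97 = 0.06790 m
250–1120 m: 1.9×10⁻⁴ × 870 × 0.93 = 0.153729 m
Layer 3: 0.93×10⁻⁴ × 1400 × 0.4 = 0.05208 m
Δh = 0.06790 + 0.153729 + 0.05208 = 0.273709 m ≈ 27 cm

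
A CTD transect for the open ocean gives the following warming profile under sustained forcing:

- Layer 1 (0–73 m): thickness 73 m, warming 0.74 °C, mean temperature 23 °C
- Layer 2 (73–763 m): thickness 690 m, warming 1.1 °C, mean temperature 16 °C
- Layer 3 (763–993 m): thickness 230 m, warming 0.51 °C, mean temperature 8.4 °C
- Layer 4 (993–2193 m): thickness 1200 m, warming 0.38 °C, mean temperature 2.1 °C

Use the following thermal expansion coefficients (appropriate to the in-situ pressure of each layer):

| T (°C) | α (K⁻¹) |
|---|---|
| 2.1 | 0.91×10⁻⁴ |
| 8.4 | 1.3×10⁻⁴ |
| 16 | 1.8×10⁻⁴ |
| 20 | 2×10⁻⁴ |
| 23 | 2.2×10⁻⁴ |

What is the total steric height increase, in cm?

21 cm of thermosteric rise

Layer 1 at 23 °C → α = 2.2×10⁻⁴ K⁻¹
Layer 2 at 16 °C → α = 1.8×10⁻⁴ K⁻¹
Layer 3 at 8.4 °C → α = 1.3×10⁻⁴ K⁻¹
Layer 4 at 2.1 °C → α = 0.91×10⁻⁴ K⁻¹
0–73 m: 0.74 × 2.2×10⁻⁴ × 73 = 0.0118844 m
Layer 2: 690 × 1.1 × 1.8×10⁻⁴ = 0.13662 m
230 × 1.3×10⁻⁴ × 0.51 = 0.015249 m
993–2193 m: 0.38 × 0.91×10⁻⁴ × 1200 = 0.041496 m
Δh = 0.0118844 + 0.13662 + 0.015249 + 0.041496 = 0.2052494 m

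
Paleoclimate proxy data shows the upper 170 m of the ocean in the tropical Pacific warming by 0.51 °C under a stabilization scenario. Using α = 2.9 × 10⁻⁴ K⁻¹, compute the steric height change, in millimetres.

Δh = 25.1 mm

Δh = αΔT·H = 2.9×10⁻⁴ × 0.51 × 170 = 0.025143 m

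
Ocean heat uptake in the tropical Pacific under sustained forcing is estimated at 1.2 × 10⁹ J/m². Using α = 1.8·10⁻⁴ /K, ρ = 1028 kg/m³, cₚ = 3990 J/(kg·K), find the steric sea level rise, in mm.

53 mm of thermosteric rise

Δh = αQ/(ρcₚ) = 1.8×10⁻⁴ × 1.2×10⁹ / (1028 × 3990) ≈ 0.052661 m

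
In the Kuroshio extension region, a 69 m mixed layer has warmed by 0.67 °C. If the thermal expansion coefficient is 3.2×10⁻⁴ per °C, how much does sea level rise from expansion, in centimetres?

Δh = αΔT·H = 3.2×10⁻⁴ × 0.67 × 69 = 0.0147936 m

about 1.5 cm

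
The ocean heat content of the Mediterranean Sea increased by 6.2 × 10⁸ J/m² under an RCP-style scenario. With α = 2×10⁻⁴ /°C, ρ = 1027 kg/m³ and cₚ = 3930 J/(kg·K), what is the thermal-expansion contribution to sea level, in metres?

about 0.0307 m

Δh = αQ/(ρcₚ) = 2×10⁻⁴ × 6.2×10⁸ / (1027 × 3930) ≈ 0.030723 m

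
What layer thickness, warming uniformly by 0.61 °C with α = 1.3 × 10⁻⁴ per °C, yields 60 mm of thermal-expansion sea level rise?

about 760 m

H = Δh/(αΔT) = 0.06 / (1.3×10⁻⁴ × 0.61) ≈ 756.6 m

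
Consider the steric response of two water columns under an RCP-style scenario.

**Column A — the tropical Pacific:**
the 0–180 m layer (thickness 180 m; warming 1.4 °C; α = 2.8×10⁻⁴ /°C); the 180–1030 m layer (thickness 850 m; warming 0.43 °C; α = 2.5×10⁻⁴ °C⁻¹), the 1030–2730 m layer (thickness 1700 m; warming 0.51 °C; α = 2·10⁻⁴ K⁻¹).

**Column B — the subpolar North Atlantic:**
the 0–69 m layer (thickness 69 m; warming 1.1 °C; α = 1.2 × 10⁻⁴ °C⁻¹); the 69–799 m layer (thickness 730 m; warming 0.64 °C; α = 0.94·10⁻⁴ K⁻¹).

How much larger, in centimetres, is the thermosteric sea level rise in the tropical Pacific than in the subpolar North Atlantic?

A Layer 1: 2.8×10⁻⁴ × 1.4 × 180 = 0.07056 m
A 180–1030 m: 850 × 0.43 × 2.5×10⁻⁴ = 0.091375 m
A 2×10⁻⁴ × 0.51 × 1700 = 0.17340 m
A total: 0.335335 m
B Layer 1: 1.1 × 69 × 1.2×10⁻⁴ = 0.009108 m
B 69–799 m: 0.64 × 0.94×10⁻⁴ × 730 = 0.0439168 m
B total: 0.0530248 m
Difference: 0.335335 − 0.0530248 = 0.2823102 m

28.2 cm larger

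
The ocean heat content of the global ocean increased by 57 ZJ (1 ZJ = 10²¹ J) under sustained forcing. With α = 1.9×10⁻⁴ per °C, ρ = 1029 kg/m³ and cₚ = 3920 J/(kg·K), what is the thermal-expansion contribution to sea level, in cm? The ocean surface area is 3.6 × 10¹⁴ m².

Per unit area: Q = 57×10²¹ / (3.6×10¹⁴) ≈ 1.583×10⁸ J/m²
Δh = αQ/(ρcₚ) = 1.9×10⁻⁴ × 1.583×10⁸ / (1029 × 3920) ≈ 0.0074565 m

0.746 cm of thermosteric rise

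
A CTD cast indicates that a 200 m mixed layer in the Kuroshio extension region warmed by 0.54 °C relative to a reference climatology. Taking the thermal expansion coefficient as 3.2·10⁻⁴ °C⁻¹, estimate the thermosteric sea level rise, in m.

0.035 m of thermosteric rise

Δh = αΔT·H = 3.2×10⁻⁴ × 0.54 × 200 = 0.03456 m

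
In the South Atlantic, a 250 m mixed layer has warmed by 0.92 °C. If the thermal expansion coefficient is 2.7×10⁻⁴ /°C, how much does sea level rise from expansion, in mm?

Δh = αΔT·H = 2.7×10⁻⁴ × 0.92 × 250 = 0.06210 m

62 mm of thermosteric rise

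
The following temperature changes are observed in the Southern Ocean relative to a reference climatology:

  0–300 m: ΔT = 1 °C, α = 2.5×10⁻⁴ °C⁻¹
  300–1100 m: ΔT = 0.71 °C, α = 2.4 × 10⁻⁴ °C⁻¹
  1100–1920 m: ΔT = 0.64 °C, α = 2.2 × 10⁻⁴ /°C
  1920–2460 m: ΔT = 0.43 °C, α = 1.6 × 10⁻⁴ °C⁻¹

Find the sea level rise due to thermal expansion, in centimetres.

36.4 cm

0–300 m: 2.5×10⁻⁴ × 1 × 300 = 0.07500 m
0.71 × 800 × 2.4×10⁻⁴ = 0.13632 m
Layer 3: 820 × 0.64 × 2.2×10⁻⁴ = 0.115456 m
1920–2460 m: 1.6×10⁻⁴ × 540 × 0.43 = 0.037152 m
Δh = 0.07500 + 0.13632 + 0.115456 + 0.037152 = 0.363928 m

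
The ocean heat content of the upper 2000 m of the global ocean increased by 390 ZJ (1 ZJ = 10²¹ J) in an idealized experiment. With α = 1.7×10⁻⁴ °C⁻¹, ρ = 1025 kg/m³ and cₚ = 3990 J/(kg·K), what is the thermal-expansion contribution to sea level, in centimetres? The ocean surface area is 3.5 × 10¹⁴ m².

Per unit area: Q = 390×10²¹ / (3.5×10¹⁴) ≈ 1.114×10⁹ J/m²
Δh = αQ/(ρcₚ) = 1.7×10⁻⁴ × 1.114×10⁹ / (1025 × 3990) ≈ 0.046306 m

Δh ≈ 4.63 cm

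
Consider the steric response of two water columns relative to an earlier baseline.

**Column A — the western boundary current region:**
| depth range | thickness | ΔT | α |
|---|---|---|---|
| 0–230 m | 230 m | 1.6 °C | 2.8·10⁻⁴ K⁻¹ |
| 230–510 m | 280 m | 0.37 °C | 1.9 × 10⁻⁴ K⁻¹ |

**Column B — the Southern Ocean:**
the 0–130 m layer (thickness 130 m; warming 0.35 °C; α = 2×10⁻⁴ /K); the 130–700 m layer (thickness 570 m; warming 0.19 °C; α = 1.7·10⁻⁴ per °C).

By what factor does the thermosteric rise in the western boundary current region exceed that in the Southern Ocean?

4.46

A Layer 1: 230 × 2.8×10⁻⁴ × 1.6 = 0.10304 m
A 280 × 1.9×10⁻⁴ × 0.37 = 0.019684 m
A total: 0.122724 m
B Layer 1: 130 × 0.35 × 2×10⁻⁴ = 0.00910 m
B Layer 2: 570 × 1.7×10⁻⁴ × 0.19 = 0.018411 m
B total: 0.027511 m
Ratio: 0.122724 / 0.027511 ≈ 4.461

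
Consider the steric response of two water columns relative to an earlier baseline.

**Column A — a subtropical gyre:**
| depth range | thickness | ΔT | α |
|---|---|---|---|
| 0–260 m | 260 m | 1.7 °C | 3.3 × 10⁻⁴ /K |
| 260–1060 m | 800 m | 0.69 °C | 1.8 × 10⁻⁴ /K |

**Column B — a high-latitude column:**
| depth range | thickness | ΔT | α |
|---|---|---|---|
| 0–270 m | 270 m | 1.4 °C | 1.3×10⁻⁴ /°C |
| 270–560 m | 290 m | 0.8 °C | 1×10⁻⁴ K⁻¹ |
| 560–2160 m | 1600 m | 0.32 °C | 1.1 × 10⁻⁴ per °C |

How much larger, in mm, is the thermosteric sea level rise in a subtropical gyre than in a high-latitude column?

A 1.7 × 3.3×10⁻⁴ × 260 = 0.14586 m
A Layer 2: 1.8×10⁻⁴ × 800 × 0.69 = 0.09936 m
A total: 0.24522 m
B 1.3×10⁻⁴ × 1.4 × 270 = 0.04914 m
B 1×10⁻⁴ × 0.8 × 290 = 0.02320 m
B Layer 3: 1.1×10⁻⁴ × 1600 × 0.32 = 0.05632 m
B total: 0.12866 m
Difference: 0.24522 − 0.12866 = 0.11656 m

120 mm larger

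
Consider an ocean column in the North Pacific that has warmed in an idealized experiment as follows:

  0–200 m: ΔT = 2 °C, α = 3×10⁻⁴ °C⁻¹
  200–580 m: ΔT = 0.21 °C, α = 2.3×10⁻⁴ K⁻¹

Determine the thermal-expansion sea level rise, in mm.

Layer 1: 3×10⁻⁴ × 200 × 2 = 0.12000 m
0.21 × 380 × 2.3×10⁻⁴ = 0.018354 m
Δh = 0.12000 + 0.018354 = 0.138354 m ≈ 138 mm

Δh ≈ 138 mm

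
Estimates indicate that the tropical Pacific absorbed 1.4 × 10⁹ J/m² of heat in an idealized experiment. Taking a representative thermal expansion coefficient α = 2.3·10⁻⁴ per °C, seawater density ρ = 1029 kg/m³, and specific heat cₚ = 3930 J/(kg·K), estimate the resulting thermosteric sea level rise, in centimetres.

7.96 cm

Δh = αQ/(ρcₚ) = 2.3×10⁻⁴ × 1.4×10⁹ / (1029 × 3930) ≈ 0.079625 m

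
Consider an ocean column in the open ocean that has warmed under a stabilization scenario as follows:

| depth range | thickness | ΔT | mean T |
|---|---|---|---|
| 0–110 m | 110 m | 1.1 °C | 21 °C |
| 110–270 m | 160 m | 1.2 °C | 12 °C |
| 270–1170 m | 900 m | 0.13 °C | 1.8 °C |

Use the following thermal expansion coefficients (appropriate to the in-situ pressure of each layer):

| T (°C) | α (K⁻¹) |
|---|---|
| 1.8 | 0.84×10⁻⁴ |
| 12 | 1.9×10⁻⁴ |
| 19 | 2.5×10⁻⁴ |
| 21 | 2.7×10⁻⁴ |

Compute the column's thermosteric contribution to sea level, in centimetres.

Layer 1 at 21 °C → α = 2.7×10⁻⁴ K⁻¹
Layer 2 at 12 °C → α = 1.9×10⁻⁴ K⁻¹
Layer 3 at 1.8 °C → α = 0.84×10⁻⁴ K⁻¹
0–110 m: 2.7×10⁻⁴ × 110 × 1.1 = 0.03267 m
1.9×10⁻⁴ × 160 × 1.2 = 0.03648 m
270–1170 m: 900 × 0.84×10⁻⁴ × 0.13 = 0.009828 m
Δh = 0.03267 + 0.03648 + 0.009828 = 0.078978 m ≈ 7.90 cm

7.90 cm of thermosteric rise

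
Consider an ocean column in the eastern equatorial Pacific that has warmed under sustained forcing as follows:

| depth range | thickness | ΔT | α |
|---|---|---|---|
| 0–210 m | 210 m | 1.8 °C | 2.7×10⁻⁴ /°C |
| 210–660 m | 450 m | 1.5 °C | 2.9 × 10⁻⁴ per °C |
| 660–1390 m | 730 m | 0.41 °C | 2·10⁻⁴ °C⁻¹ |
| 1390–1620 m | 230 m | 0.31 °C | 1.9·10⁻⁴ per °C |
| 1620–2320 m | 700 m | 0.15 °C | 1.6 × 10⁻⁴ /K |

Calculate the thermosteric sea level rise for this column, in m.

0.388 m of thermosteric rise

Layer 1: 2.7×10⁻⁴ × 1.8 × 210 = 0.10206 m
Layer 2: 1.5 × 450 × 2.9×10⁻⁴ = 0.19575 m
Layer 3: 730 × 2×10⁻⁴ × 0.41 = 0.05986 m
1390–1620 m: 1.9×10⁻⁴ × 0.31 × 230 = 0.013547 m
Layer 5: 1.6×10⁻⁴ × 700 × 0.15 = 0.01680 m
Δh = 0.10206 + 0.19575 + 0.05986 + 0.013547 + 0.01680 = 0.388017 m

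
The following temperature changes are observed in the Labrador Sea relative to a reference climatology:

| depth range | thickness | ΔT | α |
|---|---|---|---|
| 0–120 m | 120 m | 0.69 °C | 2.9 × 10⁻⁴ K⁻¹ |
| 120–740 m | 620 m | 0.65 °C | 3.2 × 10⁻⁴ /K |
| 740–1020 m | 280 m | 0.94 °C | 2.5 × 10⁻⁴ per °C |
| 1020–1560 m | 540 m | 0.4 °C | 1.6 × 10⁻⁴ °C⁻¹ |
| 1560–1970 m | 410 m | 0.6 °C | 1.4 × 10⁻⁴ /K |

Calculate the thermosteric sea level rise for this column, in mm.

2.9×10⁻⁴ × 120 × 0.69 = 0.024012 m
3.2×10⁻⁴ × 0.65 × 620 = 0.12896 m
740–1020 m: 2.5×10⁻⁴ × 280 × 0.94 = 0.06580 m
Layer 4: 1.6×10⁻⁴ × 0.4 × 540 = 0.03456 m
Layer 5: 1.4×10⁻⁴ × 410 × 0.6 = 0.03444 m
Δh = 0.024012 + 0.12896 + 0.06580 + 0.03456 + 0.03444 = 0.287772 m ≈ 288 mm

Δh ≈ 288 mm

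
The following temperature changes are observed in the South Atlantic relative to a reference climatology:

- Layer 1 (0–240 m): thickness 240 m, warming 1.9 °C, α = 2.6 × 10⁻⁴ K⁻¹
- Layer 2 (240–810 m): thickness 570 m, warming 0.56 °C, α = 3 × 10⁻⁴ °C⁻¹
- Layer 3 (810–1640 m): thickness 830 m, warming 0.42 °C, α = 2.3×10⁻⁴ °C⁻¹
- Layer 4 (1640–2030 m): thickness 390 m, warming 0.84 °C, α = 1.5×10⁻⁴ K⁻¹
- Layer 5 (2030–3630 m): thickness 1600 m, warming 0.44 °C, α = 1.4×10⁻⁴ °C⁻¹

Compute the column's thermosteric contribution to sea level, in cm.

Δh = 44 cm

Layer 1: 240 × 2.6×10⁻⁴ × 1.9 = 0.11856 m
Layer 2: 570 × 3×10⁻⁴ × 0.56 = 0.09576 m
Layer 3: 2.3×10⁻⁴ × 830 × 0.42 = 0.080178 m
Layer 4: 390 × 0.84 × 1.5×10⁻⁴ = 0.04914 m
Layer 5: 1.4×10⁻⁴ × 0.44 × 1600 = 0.09856 m
Δh = 0.11856 + 0.09576 + 0.080178 + 0.04914 + 0.09856 = 0.442198 m ≈ 44 cm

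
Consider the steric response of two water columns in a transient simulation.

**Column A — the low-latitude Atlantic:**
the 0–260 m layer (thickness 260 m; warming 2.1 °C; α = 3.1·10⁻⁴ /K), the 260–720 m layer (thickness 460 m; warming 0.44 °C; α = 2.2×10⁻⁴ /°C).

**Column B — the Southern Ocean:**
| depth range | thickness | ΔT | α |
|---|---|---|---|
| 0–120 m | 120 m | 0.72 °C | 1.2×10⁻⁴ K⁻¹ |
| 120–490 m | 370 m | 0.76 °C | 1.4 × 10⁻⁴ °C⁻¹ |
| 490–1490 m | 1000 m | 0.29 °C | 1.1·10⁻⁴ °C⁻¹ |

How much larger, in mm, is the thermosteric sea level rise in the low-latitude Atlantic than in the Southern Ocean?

132 mm larger

A 0–260 m: 2.1 × 3.1×10⁻⁴ × 260 = 0.16926 m
A Layer 2: 0.44 × 2.2×10⁻⁴ × 460 = 0.044528 m
A total: 0.213788 m
B Layer 1: 1.2×10⁻⁴ × 120 × 0.72 = 0.010368 m
B 120–490 m: 370 × 1.4×10⁻⁴ × 0.76 = 0.039368 m
B 490–1490 m: 0.29 × 1.1×10⁻⁴ × 1000 = 0.03190 m
B total: 0.081636 m
Difference: 0.213788 − 0.081636 = 0.132152 m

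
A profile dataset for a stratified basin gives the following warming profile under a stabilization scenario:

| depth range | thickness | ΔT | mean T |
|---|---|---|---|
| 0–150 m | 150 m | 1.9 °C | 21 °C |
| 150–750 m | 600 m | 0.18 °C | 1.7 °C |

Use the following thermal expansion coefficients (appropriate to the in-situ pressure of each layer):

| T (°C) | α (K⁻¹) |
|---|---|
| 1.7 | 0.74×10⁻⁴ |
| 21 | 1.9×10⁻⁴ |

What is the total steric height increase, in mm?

Layer 1 at 21 °C → α = 1.9×10⁻⁴ K⁻¹
Layer 2 at 1.7 °C → α = 0.74×10⁻⁴ K⁻¹
Layer 1: 150 × 1.9 × 1.9×10⁻⁴ = 0.05415 m
Layer 2: 0.18 × 600 × 0.74×10⁻⁴ = 0.007992 m
Δh = 0.05415 + 0.007992 = 0.062142 m ≈ 62 mm

62 mm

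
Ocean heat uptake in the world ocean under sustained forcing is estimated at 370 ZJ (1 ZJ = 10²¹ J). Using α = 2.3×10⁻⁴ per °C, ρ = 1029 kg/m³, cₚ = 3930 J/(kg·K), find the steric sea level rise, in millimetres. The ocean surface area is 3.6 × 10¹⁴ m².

Per unit area: Q = 370×10²¹ / (3.6×10¹⁴) ≈ 1.028×10⁹ J/m²
Δh = αQ/(ρcₚ) = 2.3×10⁻⁴ × 1.028×10⁹ / (1029 × 3930) ≈ 0.058467 m

Δh ≈ 58 mm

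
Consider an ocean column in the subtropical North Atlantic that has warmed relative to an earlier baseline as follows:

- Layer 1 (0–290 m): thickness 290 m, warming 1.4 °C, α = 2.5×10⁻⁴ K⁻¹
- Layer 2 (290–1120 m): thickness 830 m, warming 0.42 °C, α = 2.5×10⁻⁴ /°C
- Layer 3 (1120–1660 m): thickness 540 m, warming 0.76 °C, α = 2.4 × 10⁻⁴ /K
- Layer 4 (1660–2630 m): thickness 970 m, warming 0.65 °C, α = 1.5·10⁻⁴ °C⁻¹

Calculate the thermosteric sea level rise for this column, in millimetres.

Δh ≈ 382 mm

Layer 1: 2.5×10⁻⁴ × 1.4 × 290 = 0.10150 m
290–1120 m: 0.42 × 830 × 2.5×10⁻⁴ = 0.08715 m
1120–1660 m: 2.4×10⁻⁴ × 540 × 0.76 = 0.098496 m
Layer 4: 1.5×10⁻⁴ × 970 × 0.65 = 0.094575 m
Δh = 0.10150 + 0.08715 + 0.098496 + 0.094575 = 0.381721 m ≈ 382 mm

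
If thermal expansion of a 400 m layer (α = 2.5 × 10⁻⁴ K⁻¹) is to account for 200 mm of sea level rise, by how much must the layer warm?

2.00 °C

ΔT = Δh/(αH) = 0.2 / (2.5×10⁻⁴ × 400) = 2.000 °C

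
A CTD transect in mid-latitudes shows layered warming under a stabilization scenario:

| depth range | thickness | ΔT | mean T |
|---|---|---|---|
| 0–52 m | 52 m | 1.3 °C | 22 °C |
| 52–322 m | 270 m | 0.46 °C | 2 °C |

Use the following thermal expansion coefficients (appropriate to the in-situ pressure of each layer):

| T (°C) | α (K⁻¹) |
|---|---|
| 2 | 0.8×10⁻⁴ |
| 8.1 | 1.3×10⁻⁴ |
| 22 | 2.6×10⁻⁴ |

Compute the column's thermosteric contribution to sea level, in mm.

Layer 1 at 22 °C → α = 2.6×10⁻⁴ K⁻¹
Layer 2 at 2 °C → α = 0.8×10⁻⁴ K⁻¹
0–52 m: 52 × 2.6×10⁻⁴ × 1.3 = 0.017576 m
52–322 m: 0.8×10⁻⁴ × 0.46 × 270 = 0.009936 m
Δh = 0.017576 + 0.009936 = 0.027512 m ≈ 28 mm

Δh = 28 mm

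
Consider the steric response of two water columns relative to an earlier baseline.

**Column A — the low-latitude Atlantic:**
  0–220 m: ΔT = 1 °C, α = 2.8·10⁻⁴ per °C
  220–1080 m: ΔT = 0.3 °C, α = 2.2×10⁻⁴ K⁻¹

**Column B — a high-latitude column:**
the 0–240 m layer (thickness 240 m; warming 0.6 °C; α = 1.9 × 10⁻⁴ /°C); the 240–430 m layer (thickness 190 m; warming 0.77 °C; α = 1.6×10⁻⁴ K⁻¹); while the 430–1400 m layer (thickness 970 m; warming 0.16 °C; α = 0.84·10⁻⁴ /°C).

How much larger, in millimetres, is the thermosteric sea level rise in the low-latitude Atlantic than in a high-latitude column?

55 mm larger

A 0–220 m: 220 × 1 × 2.8×10⁻⁴ = 0.06160 m
A 220–1080 m: 2.2×10⁻⁴ × 0.3 × 860 = 0.05676 m
A total: 0.11836 m
B 0.6 × 1.9×10⁻⁴ × 240 = 0.02736 m
B 1.6×10⁻⁴ × 0.77 × 190 = 0.023408 m
B 970 × 0.16 × 0.84×10⁻⁴ = 0.0130368 m
B total: 0.0638048 m
Difference: 0.11836 − 0.0638048 = 0.0545552 m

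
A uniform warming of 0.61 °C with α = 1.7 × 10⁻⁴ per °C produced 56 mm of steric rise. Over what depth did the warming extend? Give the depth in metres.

H = Δh/(αΔT) = 0.056 / (1.7×10⁻⁴ × 0.61) ≈ 540.0 m

H ≈ 540 m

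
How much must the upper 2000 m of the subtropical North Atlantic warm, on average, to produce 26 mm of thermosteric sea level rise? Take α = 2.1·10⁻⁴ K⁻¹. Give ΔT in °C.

ΔT = Δh/(αH) = 0.026 / (2.1×10⁻⁴ × 2000) ≈ 0.06190 °C

0.0619 °C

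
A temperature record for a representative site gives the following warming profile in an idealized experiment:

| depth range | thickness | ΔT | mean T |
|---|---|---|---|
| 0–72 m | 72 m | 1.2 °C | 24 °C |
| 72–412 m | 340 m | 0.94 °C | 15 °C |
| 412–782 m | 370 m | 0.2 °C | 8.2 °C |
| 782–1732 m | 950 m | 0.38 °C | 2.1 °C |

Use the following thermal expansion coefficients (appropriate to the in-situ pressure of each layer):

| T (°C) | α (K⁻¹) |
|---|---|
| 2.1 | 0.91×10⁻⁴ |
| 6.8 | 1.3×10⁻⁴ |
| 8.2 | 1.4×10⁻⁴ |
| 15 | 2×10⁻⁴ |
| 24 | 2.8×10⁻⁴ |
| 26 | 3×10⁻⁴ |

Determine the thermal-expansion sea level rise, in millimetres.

131 mm

Layer 1 at 24 °C → α = 2.8×10⁻⁴ K⁻¹
Layer 2 at 15 °C → α = 2×10⁻⁴ K⁻¹
Layer 3 at 8.2 °C → α = 1.4×10⁻⁴ K⁻¹
Layer 4 at 2.1 °C → α = 0.91×10⁻⁴ K⁻¹
Layer 1: 1.2 × 72 × 2.8×10⁻⁴ = 0.024192 m
0.94 × 2×10⁻⁴ × 340 = 0.06392 m
Layer 3: 370 × 1.4×10⁻⁴ × 0.2 = 0.01036 m
Layer 4: 0.38 × 950 × 0.91×10⁻⁴ = 0.032851 m
Δh = 0.024192 + 0.06392 + 0.01036 + 0.032851 = 0.131323 m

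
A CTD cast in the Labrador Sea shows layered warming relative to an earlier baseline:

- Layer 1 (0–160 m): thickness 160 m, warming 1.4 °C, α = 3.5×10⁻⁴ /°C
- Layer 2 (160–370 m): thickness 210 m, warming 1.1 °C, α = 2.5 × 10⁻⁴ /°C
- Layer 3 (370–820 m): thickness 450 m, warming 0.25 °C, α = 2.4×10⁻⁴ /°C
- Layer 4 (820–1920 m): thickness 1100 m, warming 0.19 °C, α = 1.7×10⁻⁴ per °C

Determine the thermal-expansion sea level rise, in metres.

0–160 m: 160 × 3.5×10⁻⁴ × 1.4 = 0.07840 m
Layer 2: 1.1 × 210 × 2.5×10⁻⁴ = 0.05775 m
Layer 3: 2.4×10⁻⁴ × 0.25 × 450 = 0.02700 m
1.7×10⁻⁴ × 1100 × 0.19 = 0.03553 m
Δh = 0.07840 + 0.05775 + 0.02700 + 0.03553 = 0.19868 m

Δh = 0.20 m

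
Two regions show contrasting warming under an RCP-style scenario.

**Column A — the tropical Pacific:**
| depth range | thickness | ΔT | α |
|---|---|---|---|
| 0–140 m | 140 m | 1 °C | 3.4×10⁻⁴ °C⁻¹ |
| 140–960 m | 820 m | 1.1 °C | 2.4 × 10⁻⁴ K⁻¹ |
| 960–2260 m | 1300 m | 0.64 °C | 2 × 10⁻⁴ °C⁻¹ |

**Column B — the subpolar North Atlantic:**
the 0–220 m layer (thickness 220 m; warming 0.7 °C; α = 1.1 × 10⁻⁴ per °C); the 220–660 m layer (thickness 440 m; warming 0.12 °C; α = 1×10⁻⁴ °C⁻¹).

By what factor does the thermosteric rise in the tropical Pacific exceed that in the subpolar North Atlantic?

A Layer 1: 140 × 1 × 3.4×10⁻⁴ = 0.04760 m
A Layer 2: 1.1 × 2.4×10⁻⁴ × 820 = 0.21648 m
A 1300 × 2×10⁻⁴ × 0.64 = 0.16640 m
A total: 0.43048 m
B 0–220 m: 220 × 0.7 × 1.1×10⁻⁴ = 0.01694 m
B 220–660 m: 440 × 0.12 × 1×10⁻⁴ = 0.00528 m
B total: 0.02222 m
Ratio: 0.43048 / 0.02222 ≈ 19.37

19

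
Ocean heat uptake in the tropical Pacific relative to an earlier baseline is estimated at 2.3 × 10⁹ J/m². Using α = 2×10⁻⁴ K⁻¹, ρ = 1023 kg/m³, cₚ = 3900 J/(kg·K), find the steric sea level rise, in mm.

Δh = αQ/(ρcₚ) = 2×10⁻⁴ × 2.3×10⁹ / (1023 × 3900) ≈ 0.11530 m

Δh ≈ 120 mm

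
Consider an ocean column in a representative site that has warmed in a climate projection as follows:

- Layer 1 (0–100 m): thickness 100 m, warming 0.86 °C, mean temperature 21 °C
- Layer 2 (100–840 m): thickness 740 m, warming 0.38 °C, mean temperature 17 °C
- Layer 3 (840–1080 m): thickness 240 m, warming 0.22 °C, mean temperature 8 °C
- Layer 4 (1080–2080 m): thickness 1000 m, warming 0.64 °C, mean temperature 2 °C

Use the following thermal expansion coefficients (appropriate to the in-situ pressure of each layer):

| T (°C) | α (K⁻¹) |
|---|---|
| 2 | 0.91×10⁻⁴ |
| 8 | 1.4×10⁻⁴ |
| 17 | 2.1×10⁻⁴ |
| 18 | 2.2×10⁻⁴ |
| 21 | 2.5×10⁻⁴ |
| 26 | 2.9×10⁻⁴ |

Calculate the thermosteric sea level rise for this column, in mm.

Layer 1 at 21 °C → α = 2.5×10⁻⁴ K⁻¹
Layer 2 at 17 °C → α = 2.1×10⁻⁴ K⁻¹
Layer 3 at 8 °C → α = 1.4×10⁻⁴ K⁻¹
Layer 4 at 2 °C → α = 0.91×10⁻⁴ K⁻¹
0–100 m: 2.5×10⁻⁴ × 100 × 0.86 = 0.02150 m
2.1×10⁻⁴ × 740 × 0.38 = 0.059052 m
0.22 × 240 × 1.4×10⁻⁴ = 0.007392 m
1080–2080 m: 1000 × 0.64 × 0.91×10⁻⁴ = 0.05824 m
Δh = 0.02150 + 0.059052 + 0.007392 + 0.05824 = 0.146184 m

Δh ≈ 150 mm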